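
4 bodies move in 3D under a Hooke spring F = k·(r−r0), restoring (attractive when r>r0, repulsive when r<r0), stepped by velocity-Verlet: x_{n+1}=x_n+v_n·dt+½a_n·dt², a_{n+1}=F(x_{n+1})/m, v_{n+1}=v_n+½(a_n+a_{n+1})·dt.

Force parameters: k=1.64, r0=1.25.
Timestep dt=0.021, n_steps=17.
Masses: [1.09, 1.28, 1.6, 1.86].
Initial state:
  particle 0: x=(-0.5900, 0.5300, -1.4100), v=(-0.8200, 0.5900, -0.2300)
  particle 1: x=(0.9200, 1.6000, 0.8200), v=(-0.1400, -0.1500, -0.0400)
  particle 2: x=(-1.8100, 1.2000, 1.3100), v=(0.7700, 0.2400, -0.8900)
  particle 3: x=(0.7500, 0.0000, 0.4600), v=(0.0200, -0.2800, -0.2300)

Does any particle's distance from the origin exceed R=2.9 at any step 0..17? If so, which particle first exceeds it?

step 0: x0=(-0.5900, 0.5300, -1.4100) x1=(0.9200, 1.6000, 0.8200) x2=(-1.8100, 1.2000, 1.3100) x3=(0.7500, 0.0000, 0.4600)
step 1: x0=(-0.6070, 0.5426, -1.4136) x1=(0.9164, 1.5965, 0.8189) x2=(-1.7930, 1.2048, 1.2908) x3=(0.7500, -0.0056, 0.4551)
step 2: x0=(-0.6234, 0.5558, -1.4147) x1=(0.9114, 1.5923, 0.8171) x2=(-1.7743, 1.2093, 1.2705) x3=(0.7492, -0.0107, 0.4501)
step 3: x0=(-0.6392, 0.5694, -1.4133) x1=(0.9051, 1.5875, 0.8147) x2=(-1.7541, 1.2134, 1.2492) x3=(0.7477, -0.0153, 0.4450)
step 4: x0=(-0.6545, 0.5834, -1.4095) x1=(0.8974, 1.5820, 0.8117) x2=(-1.7322, 1.2170, 1.2269) x3=(0.7453, -0.0193, 0.4397)
step 5: x0=(-0.6692, 0.5978, -1.4033) x1=(0.8885, 1.5758, 0.8080) x2=(-1.7088, 1.2203, 1.2036) x3=(0.7421, -0.0228, 0.4343)
step 6: x0=(-0.6832, 0.6127, -1.3946) x1=(0.8782, 1.5690, 0.8037) x2=(-1.6839, 1.2232, 1.1793) x3=(0.7381, -0.0258, 0.4287)
step 7: x0=(-0.6965, 0.6280, -1.3836) x1=(0.8667, 1.5616, 0.7987) x2=(-1.6575, 1.2257, 1.1541) x3=(0.7334, -0.0282, 0.4230)
step 8: x0=(-0.7091, 0.6436, -1.3704) x1=(0.8539, 1.5536, 0.7932) x2=(-1.6297, 1.2278, 1.1281) x3=(0.7279, -0.0301, 0.4172)
step 9: x0=(-0.7211, 0.6595, -1.3548) x1=(0.8399, 1.5450, 0.7869) x2=(-1.6005, 1.2295, 1.1011) x3=(0.7217, -0.0315, 0.4112)
step 10: x0=(-0.7323, 0.6757, -1.3370) x1=(0.8248, 1.5358, 0.7801) x2=(-1.5700, 1.2309, 1.0733) x3=(0.7147, -0.0323, 0.4051)
step 11: x0=(-0.7428, 0.6923, -1.3171) x1=(0.8084, 1.5261, 0.7726) x2=(-1.5382, 1.2319, 1.0448) x3=(0.7069, -0.0326, 0.3988)
step 12: x0=(-0.7526, 0.7090, -1.2951) x1=(0.7910, 1.5158, 0.7645) x2=(-1.5052, 1.2325, 1.0155) x3=(0.6985, -0.0323, 0.3924)
step 13: x0=(-0.7616, 0.7260, -1.2711) x1=(0.7724, 1.5050, 0.7558) x2=(-1.4710, 1.2328, 0.9854) x3=(0.6893, -0.0316, 0.3858)
step 14: x0=(-0.7699, 0.7433, -1.2451) x1=(0.7529, 1.4938, 0.7466) x2=(-1.4357, 1.2327, 0.9547) x3=(0.6795, -0.0303, 0.3791)
step 15: x0=(-0.7773, 0.7606, -1.2173) x1=(0.7323, 1.4820, 0.7367) x2=(-1.3994, 1.2322, 0.9233) x3=(0.6689, -0.0285, 0.3723)
step 16: x0=(-0.7841, 0.7782, -1.1877) x1=(0.7108, 1.4699, 0.7263) x2=(-1.3620, 1.2315, 0.8914) x3=(0.6578, -0.0262, 0.3653)
step 17: x0=(-0.7900, 0.7958, -1.1563) x1=(0.6884, 1.4573, 0.7153) x2=(-1.3237, 1.2304, 0.8589) x3=(0.6460, -0.0234, 0.3581)

no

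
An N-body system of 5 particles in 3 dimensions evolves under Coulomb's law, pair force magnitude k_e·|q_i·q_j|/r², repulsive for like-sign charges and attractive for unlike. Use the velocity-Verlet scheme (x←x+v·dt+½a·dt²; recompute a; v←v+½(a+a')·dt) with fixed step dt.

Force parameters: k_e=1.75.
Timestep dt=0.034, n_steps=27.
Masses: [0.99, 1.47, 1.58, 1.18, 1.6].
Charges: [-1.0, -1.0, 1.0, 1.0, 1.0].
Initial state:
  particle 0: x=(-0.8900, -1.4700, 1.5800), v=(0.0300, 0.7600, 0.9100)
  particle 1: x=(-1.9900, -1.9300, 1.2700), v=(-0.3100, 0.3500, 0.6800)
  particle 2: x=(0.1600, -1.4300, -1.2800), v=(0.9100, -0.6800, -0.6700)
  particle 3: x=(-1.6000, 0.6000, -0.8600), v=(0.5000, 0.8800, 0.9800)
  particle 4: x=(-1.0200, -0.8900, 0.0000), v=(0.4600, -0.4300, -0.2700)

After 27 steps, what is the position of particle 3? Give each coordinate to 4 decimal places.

(-1.2152, 1.5051, 0.0869)

step 0: x0=(-0.8900, -1.4700, 1.5800) x1=(-1.9900, -1.9300, 1.2700) x2=(0.1600, -1.4300, -1.2800) x3=(-1.6000, 0.6000, -0.8600) x4=(-1.0200, -0.8900, 0.0000)
step 1: x0=(-0.8884, -1.4437, 1.6106) x1=(-2.0008, -1.9181, 1.2928) x2=(0.1911, -1.4533, -1.3028) x3=(-1.5831, 0.6301, -0.8267) x4=(-1.0045, -0.9049, -0.0086)
step 2: x0=(-0.8856, -1.4166, 1.6405) x1=(-2.0121, -1.9062, 1.3149) x2=(0.2224, -1.4768, -1.3257) x3=(-1.5666, 0.6606, -0.7933) x4=(-0.9893, -0.9203, -0.0162)
step 3: x0=(-0.8818, -1.3887, 1.6698) x1=(-2.0239, -1.8944, 1.3365) x2=(0.2539, -1.5005, -1.3487) x3=(-1.5503, 0.6915, -0.7599) x4=(-0.9743, -0.9362, -0.0227)
step 4: x0=(-0.8768, -1.3600, 1.6984) x1=(-2.0361, -1.8826, 1.3574) x2=(0.2856, -1.5245, -1.3718) x3=(-1.5343, 0.7227, -0.7265) x4=(-0.9596, -0.9526, -0.0282)
step 5: x0=(-0.8708, -1.3306, 1.7264) x1=(-2.0488, -1.8709, 1.3777) x2=(0.3176, -1.5487, -1.3950) x3=(-1.5185, 0.7542, -0.6929) x4=(-0.9452, -0.9694, -0.0328)
step 6: x0=(-0.8638, -1.3005, 1.7537) x1=(-2.0618, -1.8592, 1.3974) x2=(0.3497, -1.5730, -1.4182) x3=(-1.5030, 0.7861, -0.6593) x4=(-0.9310, -0.9867, -0.0364)
step 7: x0=(-0.8559, -1.2698, 1.7804) x1=(-2.0752, -1.8476, 1.4165) x2=(0.3821, -1.5976, -1.4416) x3=(-1.4877, 0.8183, -0.6255) x4=(-0.9171, -1.0043, -0.0390)
step 8: x0=(-0.8471, -1.2384, 1.8065) x1=(-2.0890, -1.8360, 1.4351) x2=(0.4146, -1.6224, -1.4650) x3=(-1.4726, 0.8508, -0.5917) x4=(-0.9035, -1.0223, -0.0408)
step 9: x0=(-0.8373, -1.2064, 1.8320) x1=(-2.1031, -1.8245, 1.4531) x2=(0.4473, -1.6474, -1.4886) x3=(-1.4577, 0.8836, -0.5576) x4=(-0.8902, -1.0407, -0.0416)
step 10: x0=(-0.8268, -1.1738, 1.8568) x1=(-2.1175, -1.8131, 1.4706) x2=(0.4802, -1.6725, -1.5122) x3=(-1.4431, 0.9167, -0.5235) x4=(-0.8772, -1.0594, -0.0417)
step 11: x0=(-0.8154, -1.1407, 1.8811) x1=(-2.1321, -1.8017, 1.4876) x2=(0.5132, -1.6978, -1.5359) x3=(-1.4286, 0.9500, -0.4891) x4=(-0.8644, -1.0784, -0.0409)
step 12: x0=(-0.8033, -1.1072, 1.9047) x1=(-2.1470, -1.7903, 1.5041) x2=(0.5464, -1.7233, -1.5597) x3=(-1.4143, 0.9836, -0.4546) x4=(-0.8519, -1.0977, -0.0393)
step 13: x0=(-0.7904, -1.0731, 1.9277) x1=(-2.1621, -1.7790, 1.5200) x2=(0.5798, -1.7488, -1.5836) x3=(-1.4001, 1.0174, -0.4199) x4=(-0.8396, -1.1172, -0.0369)
step 14: x0=(-0.7769, -1.0386, 1.9501) x1=(-2.1775, -1.7678, 1.5355) x2=(0.6133, -1.7746, -1.6075) x3=(-1.3861, 1.0513, -0.3851) x4=(-0.8276, -1.1370, -0.0338)
step 15: x0=(-0.7627, -1.0036, 1.9720) x1=(-2.1930, -1.7566, 1.5506) x2=(0.6469, -1.8004, -1.6316) x3=(-1.3723, 1.0855, -0.3500) x4=(-0.8159, -1.1571, -0.0299)
step 16: x0=(-0.7479, -0.9683, 1.9932) x1=(-2.2086, -1.7455, 1.5651) x2=(0.6807, -1.8264, -1.6557) x3=(-1.3586, 1.1199, -0.3148) x4=(-0.8045, -1.1773, -0.0254)
step 17: x0=(-0.7325, -0.9326, 2.0139) x1=(-2.2244, -1.7344, 1.5793) x2=(0.7146, -1.8525, -1.6799) x3=(-1.3450, 1.1544, -0.2793) x4=(-0.7933, -1.1977, -0.0201)
step 18: x0=(-0.7165, -0.8965, 2.0340) x1=(-2.2404, -1.7234, 1.5930) x2=(0.7487, -1.8787, -1.7042) x3=(-1.3316, 1.1890, -0.2436) x4=(-0.7824, -1.2182, -0.0142)
step 19: x0=(-0.7001, -0.8601, 2.0535) x1=(-2.2564, -1.7125, 1.6063) x2=(0.7828, -1.9051, -1.7286) x3=(-1.3182, 1.2238, -0.2078) x4=(-0.7717, -1.2390, -0.0076)
step 20: x0=(-0.6831, -0.8234, 2.0724) x1=(-2.2726, -1.7015, 1.6192) x2=(0.8171, -1.9315, -1.7530) x3=(-1.3050, 1.2587, -0.1717) x4=(-0.7613, -1.2598, -0.0004)
step 21: x0=(-0.6656, -0.7865, 2.0909) x1=(-2.2888, -1.6907, 1.6317) x2=(0.8515, -1.9580, -1.7775) x3=(-1.2919, 1.2937, -0.1354) x4=(-0.7511, -1.2808, 0.0074)
step 22: x0=(-0.6477, -0.7492, 2.1087) x1=(-2.3051, -1.6798, 1.6439) x2=(0.8859, -1.9846, -1.8021) x3=(-1.2789, 1.3288, -0.0989) x4=(-0.7412, -1.3018, 0.0159)
step 23: x0=(-0.6293, -0.7117, 2.1260) x1=(-2.3214, -1.6691, 1.6556) x2=(0.9205, -2.0113, -1.8267) x3=(-1.2660, 1.3639, -0.0622) x4=(-0.7315, -1.3230, 0.0249)
step 24: x0=(-0.6106, -0.6739, 2.1428) x1=(-2.3378, -1.6583, 1.6670) x2=(0.9552, -2.0380, -1.8515) x3=(-1.2532, 1.3992, -0.0252) x4=(-0.7221, -1.3442, 0.0345)
step 25: x0=(-0.5914, -0.6359, 2.1591) x1=(-2.3542, -1.6476, 1.6781) x2=(0.9900, -2.0649, -1.8762) x3=(-1.2404, 1.4344, 0.0119) x4=(-0.7129, -1.3655, 0.0446)
step 26: x0=(-0.5719, -0.5978, 2.1748) x1=(-2.3707, -1.6370, 1.6888) x2=(1.0248, -2.0918, -1.9011) x3=(-1.2278, 1.4698, 0.0493) x4=(-0.7040, -1.3869, 0.0552)
step 27: x0=(-0.5521, -0.5594, 2.1900) x1=(-2.3871, -1.6264, 1.6992) x2=(1.0598, -2.1188, -1.9260) x3=(-1.2152, 1.5051, 0.0869) x4=(-0.6952, -1.4083, 0.0664)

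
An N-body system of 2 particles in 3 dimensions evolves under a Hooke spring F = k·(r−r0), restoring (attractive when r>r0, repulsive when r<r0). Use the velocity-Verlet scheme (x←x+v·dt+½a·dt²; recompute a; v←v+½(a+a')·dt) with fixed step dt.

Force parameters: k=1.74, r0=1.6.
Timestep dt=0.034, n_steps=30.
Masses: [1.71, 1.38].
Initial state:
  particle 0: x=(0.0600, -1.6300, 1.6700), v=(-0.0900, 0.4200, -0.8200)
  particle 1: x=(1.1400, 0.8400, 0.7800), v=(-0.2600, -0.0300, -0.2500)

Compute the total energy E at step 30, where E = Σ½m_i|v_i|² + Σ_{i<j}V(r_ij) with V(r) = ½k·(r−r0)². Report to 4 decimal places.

step 0: x0=(0.0600, -1.6300, 1.6700) x1=(1.1400, 0.8400, 0.7800)
step 1: x0=(0.0572, -1.6151, 1.6419) x1=(1.1308, 0.8382, 0.7718)
step 2: x0=(0.0550, -1.5989, 1.6133) x1=(1.1210, 0.8348, 0.7641)
step 3: x0=(0.0533, -1.5815, 1.5844) x1=(1.1104, 0.8300, 0.7570)
step 4: x0=(0.0521, -1.5630, 1.5550) x1=(1.0993, 0.8236, 0.7503)
step 5: x0=(0.0514, -1.5432, 1.5252) x1=(1.0875, 0.8159, 0.7442)
step 6: x0=(0.0512, -1.5224, 1.4951) x1=(1.0751, 0.8067, 0.7385)
step 7: x0=(0.0516, -1.5004, 1.4646) x1=(1.0620, 0.7962, 0.7332)
step 8: x0=(0.0523, -1.4774, 1.4337) x1=(1.0485, 0.7844, 0.7284)
step 9: x0=(0.0535, -1.4534, 1.4026) x1=(1.0343, 0.7713, 0.7240)
step 10: x0=(0.0551, -1.4285, 1.3711) x1=(1.0197, 0.7570, 0.7199)
step 11: x0=(0.0572, -1.4026, 1.3394) x1=(1.0046, 0.7417, 0.7161)
step 12: x0=(0.0596, -1.3759, 1.3074) x1=(0.9889, 0.7252, 0.7127)
step 13: x0=(0.0623, -1.3484, 1.2753) x1=(0.9729, 0.7078, 0.7095)
step 14: x0=(0.0654, -1.3201, 1.2429) x1=(0.9564, 0.6894, 0.7066)
step 15: x0=(0.0688, -1.2911, 1.2103) x1=(0.9396, 0.6702, 0.7039)
step 16: x0=(0.0725, -1.2615, 1.1775) x1=(0.9224, 0.6502, 0.7015)
step 17: x0=(0.0765, -1.2313, 1.1446) x1=(0.9049, 0.6295, 0.6992)
step 18: x0=(0.0806, -1.2006, 1.1116) x1=(0.8871, 0.6081, 0.6970)
step 19: x0=(0.0850, -1.1695, 1.0785) x1=(0.8690, 0.5862, 0.6950)
step 20: x0=(0.0895, -1.1380, 1.0453) x1=(0.8508, 0.5638, 0.6931)
step 21: x0=(0.0942, -1.1062, 1.0121) x1=(0.8323, 0.5411, 0.6913)
step 22: x0=(0.0990, -1.0741, 0.9788) x1=(0.8138, 0.5180, 0.6895)
step 23: x0=(0.1039, -1.0418, 0.9454) x1=(0.7951, 0.4947, 0.6878)
step 24: x0=(0.1088, -1.0095, 0.9121) x1=(0.7764, 0.4713, 0.6860)
step 25: x0=(0.1137, -0.9771, 0.8787) x1=(0.7577, 0.4478, 0.6843)
step 26: x0=(0.1186, -0.9447, 0.8453) x1=(0.7389, 0.4244, 0.6826)
step 27: x0=(0.1235, -0.9124, 0.8120) x1=(0.7203, 0.4010, 0.6809)
step 28: x0=(0.1283, -0.8803, 0.7787) x1=(0.7017, 0.3779, 0.6792)
step 29: x0=(0.1330, -0.8484, 0.7453) x1=(0.6832, 0.3551, 0.6774)
step 30: x0=(0.1376, -0.8168, 0.7120) x1=(0.6649, 0.3326, 0.6756)
step 0 velocities: v0=(-0.0900, 0.4200, -0.8200) v1=(-0.2600, -0.0300, -0.2500)
step 0: KE=0.8230, PE=1.3354, E=2.1584
step 30 velocities: v0=(0.1319, 0.9242, -0.9792) v1=(-0.5350, -0.6547, -0.0527)
step 30: KE=2.0602, PE=0.0976, E=2.1577

2.1577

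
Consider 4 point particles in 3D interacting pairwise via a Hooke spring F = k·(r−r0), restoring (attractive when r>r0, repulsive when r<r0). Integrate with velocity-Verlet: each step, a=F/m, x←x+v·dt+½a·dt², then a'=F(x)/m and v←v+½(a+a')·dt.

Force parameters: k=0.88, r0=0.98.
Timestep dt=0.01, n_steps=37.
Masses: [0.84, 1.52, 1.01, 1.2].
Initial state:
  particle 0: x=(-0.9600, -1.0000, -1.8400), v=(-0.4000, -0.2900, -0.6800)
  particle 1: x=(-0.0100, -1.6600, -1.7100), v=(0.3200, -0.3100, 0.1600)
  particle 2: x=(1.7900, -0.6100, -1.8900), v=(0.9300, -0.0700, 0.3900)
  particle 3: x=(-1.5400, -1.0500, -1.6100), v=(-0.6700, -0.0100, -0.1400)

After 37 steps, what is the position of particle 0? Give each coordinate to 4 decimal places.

(-0.9405, -1.0971, -2.0930)

step 0: x0=(-0.9600, -1.0000, -1.8400) x1=(-0.0100, -1.6600, -1.7100) x2=(1.7900, -0.6100, -1.8900) x3=(-1.5400, -1.0500, -1.6100)
step 1: x0=(-0.9639, -1.0029, -1.8468) x1=(-0.0068, -1.6631, -1.7084) x2=(1.7991, -0.6107, -1.8861) x3=(-1.5466, -1.0501, -1.6114)
step 2: x0=(-0.9675, -1.0058, -1.8536) x1=(-0.0036, -1.6661, -1.7068) x2=(1.8077, -0.6116, -1.8821) x3=(-1.5530, -1.0502, -1.6128)
step 3: x0=(-0.9709, -1.0086, -1.8605) x1=(-0.0004, -1.6691, -1.7052) x2=(1.8159, -0.6125, -1.8782) x3=(-1.5592, -1.0503, -1.6142)
step 4: x0=(-0.9741, -1.0115, -1.8673) x1=(0.0029, -1.6720, -1.7036) x2=(1.8236, -0.6136, -1.8742) x3=(-1.5652, -1.0504, -1.6157)
step 5: x0=(-0.9770, -1.0143, -1.8742) x1=(0.0061, -1.6748, -1.7021) x2=(1.8309, -0.6147, -1.8702) x3=(-1.5710, -1.0505, -1.6171)
step 6: x0=(-0.9797, -1.0171, -1.8810) x1=(0.0094, -1.6776, -1.7005) x2=(1.8377, -0.6160, -1.8661) x3=(-1.5766, -1.0506, -1.6185)
step 7: x0=(-0.9821, -1.0199, -1.8879) x1=(0.0126, -1.6804, -1.6989) x2=(1.8441, -0.6173, -1.8621) x3=(-1.5820, -1.0506, -1.6200)
step 8: x0=(-0.9843, -1.0226, -1.8948) x1=(0.0159, -1.6831, -1.6973) x2=(1.8500, -0.6188, -1.8580) x3=(-1.5872, -1.0507, -1.6214)
step 9: x0=(-0.9863, -1.0254, -1.9017) x1=(0.0192, -1.6857, -1.6958) x2=(1.8554, -0.6203, -1.8539) x3=(-1.5922, -1.0508, -1.6229)
step 10: x0=(-0.9880, -1.0281, -1.9086) x1=(0.0224, -1.6883, -1.6942) x2=(1.8604, -0.6219, -1.8497) x3=(-1.5969, -1.0509, -1.6243)
step 11: x0=(-0.9894, -1.0309, -1.9155) x1=(0.0257, -1.6908, -1.6927) x2=(1.8649, -0.6237, -1.8456) x3=(-1.6015, -1.0510, -1.6258)
step 12: x0=(-0.9906, -1.0336, -1.9224) x1=(0.0290, -1.6933, -1.6911) x2=(1.8689, -0.6255, -1.8414) x3=(-1.6058, -1.0510, -1.6273)
step 13: x0=(-0.9916, -1.0363, -1.9293) x1=(0.0323, -1.6957, -1.6896) x2=(1.8724, -0.6275, -1.8373) x3=(-1.6099, -1.0511, -1.6288)
step 14: x0=(-0.9923, -1.0389, -1.9362) x1=(0.0356, -1.6980, -1.6881) x2=(1.8755, -0.6295, -1.8331) x3=(-1.6138, -1.0512, -1.6302)
step 15: x0=(-0.9927, -1.0416, -1.9431) x1=(0.0389, -1.7003, -1.6866) x2=(1.8782, -0.6317, -1.8289) x3=(-1.6175, -1.0513, -1.6317)
step 16: x0=(-0.9929, -1.0443, -1.9501) x1=(0.0422, -1.7025, -1.6850) x2=(1.8803, -0.6339, -1.8247) x3=(-1.6209, -1.0513, -1.6332)
step 17: x0=(-0.9929, -1.0469, -1.9570) x1=(0.0455, -1.7047, -1.6835) x2=(1.8820, -0.6363, -1.8204) x3=(-1.6242, -1.0514, -1.6347)
step 18: x0=(-0.9926, -1.0495, -1.9639) x1=(0.0488, -1.7068, -1.6820) x2=(1.8832, -0.6387, -1.8162) x3=(-1.6272, -1.0515, -1.6362)
step 19: x0=(-0.9921, -1.0521, -1.9708) x1=(0.0521, -1.7089, -1.6805) x2=(1.8839, -0.6413, -1.8119) x3=(-1.6300, -1.0516, -1.6377)
step 20: x0=(-0.9913, -1.0547, -1.9777) x1=(0.0553, -1.7109, -1.6790) x2=(1.8842, -0.6439, -1.8077) x3=(-1.6325, -1.0516, -1.6391)
step 21: x0=(-0.9902, -1.0573, -1.9846) x1=(0.0586, -1.7128, -1.6776) x2=(1.8839, -0.6467, -1.8034) x3=(-1.6348, -1.0517, -1.6406)
step 22: x0=(-0.9890, -1.0599, -1.9914) x1=(0.0619, -1.7147, -1.6761) x2=(1.8832, -0.6495, -1.7992) x3=(-1.6369, -1.0518, -1.6421)
step 23: x0=(-0.9874, -1.0625, -1.9983) x1=(0.0652, -1.7165, -1.6746) x2=(1.8821, -0.6524, -1.7949) x3=(-1.6388, -1.0519, -1.6436)
step 24: x0=(-0.9856, -1.0650, -2.0052) x1=(0.0685, -1.7183, -1.6731) x2=(1.8804, -0.6555, -1.7906) x3=(-1.6405, -1.0519, -1.6451)
step 25: x0=(-0.9836, -1.0675, -2.0120) x1=(0.0718, -1.7199, -1.6717) x2=(1.8783, -0.6586, -1.7863) x3=(-1.6419, -1.0520, -1.6466)
step 26: x0=(-0.9813, -1.0701, -2.0189) x1=(0.0750, -1.7216, -1.6702) x2=(1.8757, -0.6619, -1.7821) x3=(-1.6431, -1.0521, -1.6481)
step 27: x0=(-0.9788, -1.0726, -2.0257) x1=(0.0783, -1.7232, -1.6688) x2=(1.8727, -0.6652, -1.7778) x3=(-1.6440, -1.0522, -1.6496)
step 28: x0=(-0.9761, -1.0751, -2.0325) x1=(0.0816, -1.7247, -1.6674) x2=(1.8692, -0.6686, -1.7735) x3=(-1.6447, -1.0523, -1.6511)
step 29: x0=(-0.9731, -1.0776, -2.0393) x1=(0.0848, -1.7261, -1.6659) x2=(1.8652, -0.6722, -1.7692) x3=(-1.6452, -1.0523, -1.6526)
step 30: x0=(-0.9698, -1.0801, -2.0461) x1=(0.0881, -1.7275, -1.6645) x2=(1.8607, -0.6758, -1.7650) x3=(-1.6455, -1.0524, -1.6541)
step 31: x0=(-0.9663, -1.0825, -2.0529) x1=(0.0913, -1.7289, -1.6631) x2=(1.8558, -0.6795, -1.7607) x3=(-1.6455, -1.0525, -1.6556)
step 32: x0=(-0.9626, -1.0850, -2.0596) x1=(0.0945, -1.7301, -1.6617) x2=(1.8504, -0.6833, -1.7564) x3=(-1.6453, -1.0526, -1.6571)
step 33: x0=(-0.9586, -1.0874, -2.0663) x1=(0.0978, -1.7314, -1.6603) x2=(1.8446, -0.6872, -1.7522) x3=(-1.6448, -1.0527, -1.6586)
step 34: x0=(-0.9545, -1.0899, -2.0730) x1=(0.1010, -1.7325, -1.6589) x2=(1.8383, -0.6912, -1.7479) x3=(-1.6441, -1.0528, -1.6601)
step 35: x0=(-0.9500, -1.0923, -2.0797) x1=(0.1042, -1.7336, -1.6576) x2=(1.8315, -0.6953, -1.7437) x3=(-1.6432, -1.0529, -1.6616)
step 36: x0=(-0.9454, -1.0947, -2.0863) x1=(0.1073, -1.7347, -1.6562) x2=(1.8243, -0.6995, -1.7395) x3=(-1.6421, -1.0530, -1.6631)
step 37: x0=(-0.9405, -1.0971, -2.0930) x1=(0.1105, -1.7356, -1.6548) x2=(1.8167, -0.7038, -1.7352) x3=(-1.6407, -1.0532, -1.6645)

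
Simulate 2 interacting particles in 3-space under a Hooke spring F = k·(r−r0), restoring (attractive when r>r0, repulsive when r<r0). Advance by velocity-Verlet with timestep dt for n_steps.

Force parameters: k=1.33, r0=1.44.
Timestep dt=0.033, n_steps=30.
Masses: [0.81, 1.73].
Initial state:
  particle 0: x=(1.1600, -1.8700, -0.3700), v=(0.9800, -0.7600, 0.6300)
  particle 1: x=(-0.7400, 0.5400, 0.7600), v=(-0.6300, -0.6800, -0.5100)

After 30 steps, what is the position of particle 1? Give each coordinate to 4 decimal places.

(-0.9111, -0.5860, 0.1156)

step 0: x0=(1.1600, -1.8700, -0.3700) x1=(-0.7400, 0.5400, 0.7600)
step 1: x0=(1.1914, -1.8939, -0.3486) x1=(-0.7603, 0.5170, 0.7429)
step 2: x0=(1.2208, -1.9153, -0.3262) x1=(-0.7798, 0.4929, 0.7253)
step 3: x0=(1.2482, -1.9343, -0.3027) x1=(-0.7983, 0.4676, 0.7072)
step 4: x0=(1.2736, -1.9509, -0.2781) x1=(-0.8158, 0.4412, 0.6886)
step 5: x0=(1.2968, -1.9651, -0.2526) x1=(-0.8323, 0.4136, 0.6696)
step 6: x0=(1.3179, -1.9769, -0.2262) x1=(-0.8478, 0.3849, 0.6501)
step 7: x0=(1.3367, -1.9862, -0.1989) x1=(-0.8623, 0.3551, 0.6302)
step 8: x0=(1.3534, -1.9932, -0.1707) x1=(-0.8757, 0.3242, 0.6099)
step 9: x0=(1.3678, -1.9979, -0.1417) x1=(-0.8881, 0.2922, 0.5893)
step 10: x0=(1.3799, -2.0003, -0.1120) x1=(-0.8994, 0.2592, 0.5683)
step 11: x0=(1.3897, -2.0003, -0.0816) x1=(-0.9097, 0.2250, 0.5469)
step 12: x0=(1.3973, -1.9982, -0.0506) x1=(-0.9189, 0.1898, 0.5253)
step 13: x0=(1.4025, -1.9939, -0.0190) x1=(-0.9270, 0.1536, 0.5034)
step 14: x0=(1.4055, -1.9875, 0.0130) x1=(-0.9340, 0.1164, 0.4813)
step 15: x0=(1.4061, -1.9790, 0.0456) x1=(-0.9400, 0.0783, 0.4590)
step 16: x0=(1.4045, -1.9685, 0.0786) x1=(-0.9449, 0.0392, 0.4364)
step 17: x0=(1.4006, -1.9561, 0.1119) x1=(-0.9487, -0.0008, 0.4138)
step 18: x0=(1.3945, -1.9418, 0.1454) x1=(-0.9515, -0.0417, 0.3909)
step 19: x0=(1.3862, -1.9258, 0.1793) x1=(-0.9532, -0.0834, 0.3680)
step 20: x0=(1.3758, -1.9080, 0.2132) x1=(-0.9540, -0.1258, 0.3450)
step 21: x0=(1.3632, -1.8887, 0.2474) x1=(-0.9537, -0.1691, 0.3219)
step 22: x0=(1.3485, -1.8677, 0.2815) x1=(-0.9525, -0.2131, 0.2988)
step 23: x0=(1.3318, -1.8454, 0.3157) x1=(-0.9503, -0.2577, 0.2757)
step 24: x0=(1.3131, -1.8216, 0.3499) x1=(-0.9473, -0.3030, 0.2526)
step 25: x0=(1.2926, -1.7966, 0.3840) x1=(-0.9433, -0.3489, 0.2296)
step 26: x0=(1.2702, -1.7704, 0.4179) x1=(-0.9384, -0.3954, 0.2066)
step 27: x0=(1.2460, -1.7431, 0.4517) x1=(-0.9328, -0.4424, 0.1837)
step 28: x0=(1.2201, -1.7147, 0.4853) x1=(-0.9263, -0.4898, 0.1609)
step 29: x0=(1.1926, -1.6855, 0.5186) x1=(-0.9191, -0.5377, 0.1382)
step 30: x0=(1.1636, -1.6554, 0.5516) x1=(-0.9111, -0.5860, 0.1156)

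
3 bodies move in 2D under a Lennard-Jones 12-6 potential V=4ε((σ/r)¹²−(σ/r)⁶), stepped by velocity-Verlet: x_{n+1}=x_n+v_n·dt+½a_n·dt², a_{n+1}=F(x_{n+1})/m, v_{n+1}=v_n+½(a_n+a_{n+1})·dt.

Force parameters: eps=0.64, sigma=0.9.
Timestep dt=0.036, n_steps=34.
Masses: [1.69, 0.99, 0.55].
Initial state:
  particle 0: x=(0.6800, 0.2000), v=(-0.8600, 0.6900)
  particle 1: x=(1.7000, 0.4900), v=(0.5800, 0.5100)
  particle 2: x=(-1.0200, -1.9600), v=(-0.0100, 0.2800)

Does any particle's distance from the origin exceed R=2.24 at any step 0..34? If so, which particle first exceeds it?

step 0: x0=(0.6800, 0.2000) x1=(1.7000, 0.4900) x2=(-1.0200, -1.9600)
step 1: x0=(0.6495, 0.2250) x1=(1.7200, 0.5081) x2=(-1.0204, -1.9499)
step 2: x0=(0.6203, 0.2503) x1=(1.7379, 0.5257) x2=(-1.0207, -1.9398)
step 3: x0=(0.5924, 0.2759) x1=(1.7537, 0.5427) x2=(-1.0210, -1.9297)
step 4: x0=(0.5655, 0.3018) x1=(1.7675, 0.5593) x2=(-1.0213, -1.9196)
step 5: x0=(0.5396, 0.3278) x1=(1.7797, 0.5755) x2=(-1.0217, -1.9094)
step 6: x0=(0.5147, 0.3541) x1=(1.7903, 0.5914) x2=(-1.0220, -1.8993)
step 7: x0=(0.4905, 0.3805) x1=(1.7996, 0.6071) x2=(-1.0222, -1.8891)
step 8: x0=(0.4669, 0.4070) x1=(1.8078, 0.6226) x2=(-1.0225, -1.8789)
step 9: x0=(0.4440, 0.4335) x1=(1.8149, 0.6379) x2=(-1.0228, -1.8687)
step 10: x0=(0.4216, 0.4602) x1=(1.8211, 0.6530) x2=(-1.0230, -1.8585)
step 11: x0=(0.3996, 0.4869) x1=(1.8265, 0.6681) x2=(-1.0233, -1.8482)
step 12: x0=(0.3781, 0.5137) x1=(1.8312, 0.6831) x2=(-1.0235, -1.8380)
step 13: x0=(0.3570, 0.5405) x1=(1.8352, 0.6979) x2=(-1.0237, -1.8277)
step 14: x0=(0.3363, 0.5674) x1=(1.8386, 0.7128) x2=(-1.0240, -1.8174)
step 15: x0=(0.3158, 0.5942) x1=(1.8415, 0.7275) x2=(-1.0242, -1.8071)
step 16: x0=(0.2956, 0.6211) x1=(1.8438, 0.7423) x2=(-1.0244, -1.7968)
step 17: x0=(0.2757, 0.6480) x1=(1.8458, 0.7569) x2=(-1.0245, -1.7865)
step 18: x0=(0.2560, 0.6750) x1=(1.8473, 0.7716) x2=(-1.0247, -1.7761)
step 19: x0=(0.2366, 0.7019) x1=(1.8484, 0.7862) x2=(-1.0249, -1.7658)
step 20: x0=(0.2174, 0.7288) x1=(1.8491, 0.8009) x2=(-1.0251, -1.7554)
step 21: x0=(0.1983, 0.7558) x1=(1.8496, 0.8155) x2=(-1.0252, -1.7450)
step 22: x0=(0.1794, 0.7827) x1=(1.8497, 0.8300) x2=(-1.0254, -1.7346)
step 23: x0=(0.1607, 0.8097) x1=(1.8496, 0.8446) x2=(-1.0255, -1.7242)
step 24: x0=(0.1421, 0.8366) x1=(1.8492, 0.8592) x2=(-1.0256, -1.7137)
step 25: x0=(0.1237, 0.8635) x1=(1.8485, 0.8738) x2=(-1.0258, -1.7033)
step 26: x0=(0.1054, 0.8905) x1=(1.8477, 0.8883) x2=(-1.0259, -1.6928)
step 27: x0=(0.0872, 0.9174) x1=(1.8466, 0.9029) x2=(-1.0260, -1.6824)
step 28: x0=(0.0692, 0.9443) x1=(1.8453, 0.9175) x2=(-1.0261, -1.6719)
step 29: x0=(0.0512, 0.9713) x1=(1.8439, 0.9321) x2=(-1.0262, -1.6614)
step 30: x0=(0.0334, 0.9982) x1=(1.8422, 0.9466) x2=(-1.0263, -1.6509)
step 31: x0=(0.0156, 1.0251) x1=(1.8404, 0.9612) x2=(-1.0264, -1.6403)
step 32: x0=(-0.0021, 1.0520) x1=(1.8385, 0.9758) x2=(-1.0265, -1.6298)
step 33: x0=(-0.0197, 1.0789) x1=(1.8364, 0.9904) x2=(-1.0265, -1.6193)
step 34: x0=(-0.0372, 1.1058) x1=(1.8341, 1.0050) x2=(-1.0266, -1.6087)

no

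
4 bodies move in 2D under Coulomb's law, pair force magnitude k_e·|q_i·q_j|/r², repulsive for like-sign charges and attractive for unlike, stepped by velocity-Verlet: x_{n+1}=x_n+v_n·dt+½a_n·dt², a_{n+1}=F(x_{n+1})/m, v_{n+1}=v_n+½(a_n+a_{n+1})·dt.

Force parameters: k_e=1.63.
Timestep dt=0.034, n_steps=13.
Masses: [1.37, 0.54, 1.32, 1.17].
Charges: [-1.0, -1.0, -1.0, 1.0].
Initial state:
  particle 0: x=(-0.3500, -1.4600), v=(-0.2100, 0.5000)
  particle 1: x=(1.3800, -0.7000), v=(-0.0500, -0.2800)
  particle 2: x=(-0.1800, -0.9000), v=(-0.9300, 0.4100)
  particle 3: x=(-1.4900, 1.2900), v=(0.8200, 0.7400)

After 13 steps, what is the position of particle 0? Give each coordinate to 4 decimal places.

(-0.5218, -1.5144)

step 0: x0=(-0.3500, -1.4600) x1=(1.3800, -0.7000) x2=(-0.1800, -0.9000) x3=(-1.4900, 1.2900)
step 1: x0=(-0.3579, -1.4449) x1=(1.3793, -0.7092) x2=(-0.2114, -0.8840) x3=(-1.4620, 1.3149)
step 2: x0=(-0.3673, -1.4338) x1=(1.3807, -0.7176) x2=(-0.2423, -0.8638) x3=(-1.4336, 1.3394)
step 3: x0=(-0.3780, -1.4267) x1=(1.3840, -0.7254) x2=(-0.2730, -0.8393) x3=(-1.4050, 1.3634)
step 4: x0=(-0.3897, -1.4233) x1=(1.3893, -0.7326) x2=(-0.3036, -0.8107) x3=(-1.3761, 1.3869)
step 5: x0=(-0.4024, -1.4235) x1=(1.3964, -0.7392) x2=(-0.3343, -0.7782) x3=(-1.3469, 1.4099)
step 6: x0=(-0.4157, -1.4269) x1=(1.4054, -0.7452) x2=(-0.3652, -0.7421) x3=(-1.3174, 1.4324)
step 7: x0=(-0.4297, -1.4332) x1=(1.4161, -0.7508) x2=(-0.3965, -0.7028) x3=(-1.2877, 1.4544)
step 8: x0=(-0.4442, -1.4421) x1=(1.4285, -0.7559) x2=(-0.4281, -0.6606) x3=(-1.2576, 1.4759)
step 9: x0=(-0.4591, -1.4532) x1=(1.4425, -0.7606) x2=(-0.4603, -0.6157) x3=(-1.2274, 1.4968)
step 10: x0=(-0.4743, -1.4662) x1=(1.4581, -0.7648) x2=(-0.4929, -0.5685) x3=(-1.1968, 1.5172)
step 11: x0=(-0.4899, -1.4809) x1=(1.4751, -0.7687) x2=(-0.5260, -0.5193) x3=(-1.1661, 1.5370)
step 12: x0=(-0.5057, -1.4970) x1=(1.4935, -0.7722) x2=(-0.5596, -0.4681) x3=(-1.1351, 1.5562)
step 13: x0=(-0.5218, -1.5144) x1=(1.5132, -0.7754) x2=(-0.5937, -0.4153) x3=(-1.1038, 1.5749)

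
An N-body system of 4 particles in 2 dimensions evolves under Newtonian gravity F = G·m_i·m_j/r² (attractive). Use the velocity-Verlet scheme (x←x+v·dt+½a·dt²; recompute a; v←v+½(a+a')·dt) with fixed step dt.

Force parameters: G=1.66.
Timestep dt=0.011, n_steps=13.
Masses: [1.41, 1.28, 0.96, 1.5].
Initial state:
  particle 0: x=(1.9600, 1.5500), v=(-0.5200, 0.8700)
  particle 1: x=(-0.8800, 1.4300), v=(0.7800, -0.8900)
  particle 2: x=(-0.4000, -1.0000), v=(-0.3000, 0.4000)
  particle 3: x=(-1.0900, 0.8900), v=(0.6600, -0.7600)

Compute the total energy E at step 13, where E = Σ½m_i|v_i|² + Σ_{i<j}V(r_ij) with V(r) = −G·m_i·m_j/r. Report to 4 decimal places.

step 0: x0=(1.9600, 1.5500) x1=(-0.8800, 1.4300) x2=(-0.4000, -1.0000) x3=(-1.0900, 0.8900)
step 1: x0=(1.9542, 1.5596) x1=(-0.8716, 1.4198) x2=(-0.4033, -0.9955) x3=(-1.0826, 0.8820)
step 2: x0=(1.9484, 1.5691) x1=(-0.8634, 1.4087) x2=(-0.4066, -0.9909) x3=(-1.0748, 0.8746)
step 3: x0=(1.9425, 1.5786) x1=(-0.8556, 1.3967) x2=(-0.4100, -0.9862) x3=(-1.0668, 0.8680)
step 4: x0=(1.9365, 1.5881) x1=(-0.8480, 1.3838) x2=(-0.4133, -0.9814) x3=(-1.0583, 0.8620)
step 5: x0=(1.9305, 1.5976) x1=(-0.8408, 1.3701) x2=(-0.4167, -0.9764) x3=(-1.0496, 0.8568)
step 6: x0=(1.9244, 1.6070) x1=(-0.8339, 1.3554) x2=(-0.4201, -0.9712) x3=(-1.0404, 0.8522)
step 7: x0=(1.9182, 1.6165) x1=(-0.8273, 1.3397) x2=(-0.4235, -0.9660) x3=(-1.0309, 0.8485)
step 8: x0=(1.9119, 1.6259) x1=(-0.8211, 1.3230) x2=(-0.4270, -0.9605) x3=(-1.0210, 0.8455)
step 9: x0=(1.9055, 1.6353) x1=(-0.8153, 1.3052) x2=(-0.4304, -0.9550) x3=(-1.0107, 0.8434)
step 10: x0=(1.8991, 1.6446) x1=(-0.8099, 1.2863) x2=(-0.4339, -0.9493) x3=(-0.9999, 0.8422)
step 11: x0=(1.8926, 1.6540) x1=(-0.8050, 1.2661) x2=(-0.4374, -0.9434) x3=(-0.9887, 0.8420)
step 12: x0=(1.8860, 1.6633) x1=(-0.8006, 1.2447) x2=(-0.4409, -0.9374) x3=(-0.9769, 0.8428)
step 13: x0=(1.8793, 1.6726) x1=(-0.7967, 1.2218) x2=(-0.4444, -0.9313) x3=(-0.9646, 0.8448)
step 0 velocities: v0=(-0.5200, 0.8700) v1=(0.7800, -0.8900) v2=(-0.3000, 0.4000) v3=(0.6600, -0.7600)
step 0: KE=2.5005, PE=-10.3382, E=-7.8378
step 13 velocities: v0=(-0.6092, 0.8426) v1=(0.3169, -2.1586) v2=(-0.3216, 0.5665) v3=(1.1529, 0.2417)
step 13: KE=5.0527, PE=-12.8828, E=-7.8301

-7.8301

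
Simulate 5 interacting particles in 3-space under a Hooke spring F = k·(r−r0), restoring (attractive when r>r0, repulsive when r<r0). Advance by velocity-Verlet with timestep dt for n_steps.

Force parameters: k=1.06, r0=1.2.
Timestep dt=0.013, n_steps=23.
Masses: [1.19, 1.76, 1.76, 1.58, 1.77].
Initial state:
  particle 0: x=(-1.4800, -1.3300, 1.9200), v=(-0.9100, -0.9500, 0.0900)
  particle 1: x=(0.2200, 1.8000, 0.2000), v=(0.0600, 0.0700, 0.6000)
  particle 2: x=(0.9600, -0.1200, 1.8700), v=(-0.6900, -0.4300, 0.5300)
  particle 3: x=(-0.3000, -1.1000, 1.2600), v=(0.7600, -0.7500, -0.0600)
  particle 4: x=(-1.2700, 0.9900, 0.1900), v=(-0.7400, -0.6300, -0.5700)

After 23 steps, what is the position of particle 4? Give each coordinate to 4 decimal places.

(-1.4294, 0.7256, 0.0931)

step 0: x0=(-1.4800, -1.3300, 1.9200) x1=(0.2200, 1.8000, 0.2000) x2=(0.9600, -0.1200, 1.8700) x3=(-0.3000, -1.1000, 1.2600) x4=(-1.2700, 0.9900, 0.1900)
step 1: x0=(-1.4916, -1.3420, 1.9210) x1=(0.2207, 1.8006, 0.2079) x2=(0.9509, -0.1256, 1.8768) x3=(-0.2901, -1.1096, 1.2592) x4=(-1.2795, 0.9817, 0.1827)
step 2: x0=(-1.5028, -1.3534, 1.9216) x1=(0.2212, 1.8007, 0.2162) x2=(0.9414, -0.1310, 1.8834) x3=(-0.2802, -1.1188, 1.2582) x4=(-1.2888, 0.9730, 0.1757)
step 3: x0=(-1.5136, -1.3642, 1.9219) x1=(0.2216, 1.8003, 0.2247) x2=(0.9315, -0.1364, 1.8897) x3=(-0.2704, -1.1276, 1.2572) x4=(-1.2979, 0.9641, 0.1690)
step 4: x0=(-1.5239, -1.3743, 1.9219) x1=(0.2218, 1.7993, 0.2334) x2=(0.9213, -0.1417, 1.8959) x3=(-0.2605, -1.1361, 1.2560) x4=(-1.3067, 0.9549, 0.1625)
step 5: x0=(-1.5337, -1.3837, 1.9215) x1=(0.2219, 1.7978, 0.2425) x2=(0.9107, -0.1470, 1.9018) x3=(-0.2507, -1.1443, 1.2548) x4=(-1.3153, 0.9454, 0.1563)
step 6: x0=(-1.5432, -1.3925, 1.9207) x1=(0.2218, 1.7957, 0.2518) x2=(0.8998, -0.1522, 1.9075) x3=(-0.2408, -1.1520, 1.2534) x4=(-1.3237, 0.9356, 0.1504)
step 7: x0=(-1.5522, -1.4006, 1.9196) x1=(0.2215, 1.7931, 0.2614) x2=(0.8886, -0.1573, 1.9130) x3=(-0.2310, -1.1595, 1.2519) x4=(-1.3318, 0.9255, 0.1447)
step 8: x0=(-1.5607, -1.4081, 1.9181) x1=(0.2211, 1.7899, 0.2713) x2=(0.8770, -0.1623, 1.9183) x3=(-0.2213, -1.1665, 1.2504) x4=(-1.3398, 0.9151, 0.1393)
step 9: x0=(-1.5687, -1.4149, 1.9163) x1=(0.2204, 1.7862, 0.2814) x2=(0.8651, -0.1672, 1.9233) x3=(-0.2115, -1.1732, 1.2487) x4=(-1.3474, 0.9044, 0.1342)
step 10: x0=(-1.5764, -1.4211, 1.9141) x1=(0.2197, 1.7819, 0.2918) x2=(0.8528, -0.1721, 1.9282) x3=(-0.2018, -1.1795, 1.2469) x4=(-1.3549, 0.8935, 0.1294)
step 11: x0=(-1.5835, -1.4266, 1.9115) x1=(0.2187, 1.7771, 0.3024) x2=(0.8402, -0.1769, 1.9328) x3=(-0.1922, -1.1855, 1.2451) x4=(-1.3621, 0.8822, 0.1249)
step 12: x0=(-1.5902, -1.4314, 1.9087) x1=(0.2175, 1.7717, 0.3134) x2=(0.8272, -0.1816, 1.9372) x3=(-0.1826, -1.1911, 1.2431) x4=(-1.3690, 0.8707, 0.1207)
step 13: x0=(-1.5964, -1.4356, 1.9054) x1=(0.2162, 1.7658, 0.3245) x2=(0.8140, -0.1862, 1.9413) x3=(-0.1731, -1.1964, 1.2410) x4=(-1.3758, 0.8589, 0.1167)
step 14: x0=(-1.6022, -1.4391, 1.9019) x1=(0.2147, 1.7593, 0.3359) x2=(0.8004, -0.1908, 1.9453) x3=(-0.1636, -1.2013, 1.2389) x4=(-1.3822, 0.8468, 0.1130)
step 15: x0=(-1.6075, -1.4420, 1.8979) x1=(0.2131, 1.7522, 0.3476) x2=(0.7864, -0.1953, 1.9490) x3=(-0.1542, -1.2059, 1.2366) x4=(-1.3885, 0.8344, 0.1097)
step 16: x0=(-1.6123, -1.4443, 1.8937) x1=(0.2112, 1.7446, 0.3595) x2=(0.7722, -0.1997, 1.9525) x3=(-0.1448, -1.2101, 1.2343) x4=(-1.3944, 0.8218, 0.1066)
step 17: x0=(-1.6166, -1.4458, 1.8891) x1=(0.2092, 1.7365, 0.3717) x2=(0.7576, -0.2040, 1.9558) x3=(-0.1355, -1.2139, 1.2318) x4=(-1.4002, 0.8088, 0.1038)
step 18: x0=(-1.6205, -1.4468, 1.8841) x1=(0.2070, 1.7278, 0.3840) x2=(0.7427, -0.2083, 1.9589) x3=(-0.1263, -1.2175, 1.2293) x4=(-1.4057, 0.7956, 0.1013)
step 19: x0=(-1.6239, -1.4471, 1.8789) x1=(0.2046, 1.7185, 0.3967) x2=(0.7275, -0.2124, 1.9618) x3=(-0.1172, -1.2206, 1.2267) x4=(-1.4109, 0.7822, 0.0990)
step 20: x0=(-1.6269, -1.4467, 1.8732) x1=(0.2020, 1.7087, 0.4095) x2=(0.7120, -0.2166, 1.9644) x3=(-0.1082, -1.2234, 1.2240) x4=(-1.4159, 0.7684, 0.0971)
step 21: x0=(-1.6294, -1.4458, 1.8673) x1=(0.1992, 1.6984, 0.4226) x2=(0.6962, -0.2206, 1.9668) x3=(-0.0993, -1.2259, 1.2212) x4=(-1.4206, 0.7544, 0.0955)
step 22: x0=(-1.6314, -1.4442, 1.8611) x1=(0.1963, 1.6875, 0.4359) x2=(0.6801, -0.2245, 1.9691) x3=(-0.0904, -1.2281, 1.2183) x4=(-1.4251, 0.7401, 0.0941)
step 23: x0=(-1.6330, -1.4419, 1.8545) x1=(0.1932, 1.6761, 0.4494) x2=(0.6637, -0.2284, 1.9710) x3=(-0.0817, -1.2299, 1.2153) x4=(-1.4294, 0.7256, 0.0931)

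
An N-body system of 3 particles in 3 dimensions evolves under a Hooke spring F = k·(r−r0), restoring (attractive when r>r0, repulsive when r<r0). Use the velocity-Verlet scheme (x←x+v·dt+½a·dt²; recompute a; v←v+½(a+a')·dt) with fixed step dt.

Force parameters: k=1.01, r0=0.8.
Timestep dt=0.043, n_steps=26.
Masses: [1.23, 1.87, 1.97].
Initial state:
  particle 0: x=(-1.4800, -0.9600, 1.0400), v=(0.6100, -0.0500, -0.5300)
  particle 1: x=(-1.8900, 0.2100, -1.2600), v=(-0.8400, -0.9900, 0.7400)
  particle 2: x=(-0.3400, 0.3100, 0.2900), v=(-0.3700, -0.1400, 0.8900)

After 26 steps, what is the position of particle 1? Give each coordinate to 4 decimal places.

step 0: x0=(-1.4800, -0.9600, 1.0400) x1=(-1.8900, 0.2100, -1.2600) x2=(-0.3400, 0.3100, 0.2900)
step 1: x0=(-1.4535, -0.9610, 1.0157) x1=(-1.9255, 0.1671, -1.2269) x2=(-0.3567, 0.3036, 0.3280)
step 2: x0=(-1.4265, -0.9597, 0.9884) x1=(-1.9596, 0.1234, -1.1913) x2=(-0.3749, 0.2965, 0.3654)
step 3: x0=(-1.3993, -0.9563, 0.9584) x1=(-1.9924, 0.0792, -1.1531) x2=(-0.3946, 0.2886, 0.4022)
step 4: x0=(-1.3718, -0.9508, 0.9258) x1=(-2.0238, 0.0344, -1.1126) x2=(-0.4158, 0.2799, 0.4384)
step 5: x0=(-1.3443, -0.9434, 0.8908) x1=(-2.0537, -0.0109, -1.0698) x2=(-0.4385, 0.2705, 0.4738)
step 6: x0=(-1.3167, -0.9342, 0.8535) x1=(-2.0821, -0.0567, -1.0246) x2=(-0.4625, 0.2604, 0.5085)
step 7: x0=(-1.2893, -0.9233, 0.8142) x1=(-2.1090, -0.1028, -0.9773) x2=(-0.4879, 0.2495, 0.5424)
step 8: x0=(-1.2622, -0.9107, 0.7730) x1=(-2.1343, -0.1491, -0.9279) x2=(-0.5147, 0.2380, 0.5754)
step 9: x0=(-1.2354, -0.8968, 0.7300) x1=(-2.1580, -0.1957, -0.8765) x2=(-0.5427, 0.2257, 0.6077)
step 10: x0=(-1.2089, -0.8815, 0.6856) x1=(-2.1802, -0.2424, -0.8231) x2=(-0.5720, 0.2128, 0.6391)
step 11: x0=(-1.1830, -0.8651, 0.6398) x1=(-2.2007, -0.2893, -0.7680) x2=(-0.6025, 0.1992, 0.6696)
step 12: x0=(-1.1577, -0.8476, 0.5928) x1=(-2.2197, -0.3361, -0.7112) x2=(-0.6341, 0.1849, 0.6992)
step 13: x0=(-1.1330, -0.8292, 0.5448) x1=(-2.2371, -0.3828, -0.6527) x2=(-0.6668, 0.1701, 0.7280)
step 14: x0=(-1.1089, -0.8100, 0.4959) x1=(-2.2529, -0.4295, -0.5928) x2=(-0.7006, 0.1546, 0.7558)
step 15: x0=(-1.0856, -0.7902, 0.4462) x1=(-2.2672, -0.4760, -0.5315) x2=(-0.7354, 0.1386, 0.7829)
step 16: x0=(-1.0631, -0.7698, 0.3960) x1=(-2.2800, -0.5223, -0.4688) x2=(-0.7713, 0.1220, 0.8090)
step 17: x0=(-1.0413, -0.7489, 0.3453) x1=(-2.2912, -0.5682, -0.4050) x2=(-0.8080, 0.1048, 0.8344)
step 18: x0=(-1.0203, -0.7276, 0.2942) x1=(-2.3010, -0.6139, -0.3401) x2=(-0.8456, 0.0871, 0.8589)
step 19: x0=(-1.0001, -0.7060, 0.2428) x1=(-2.3093, -0.6592, -0.2742) x2=(-0.8841, 0.0688, 0.8826)
step 20: x0=(-0.9807, -0.6841, 0.1914) x1=(-2.3163, -0.7040, -0.2074) x2=(-0.9235, 0.0499, 0.9056)
step 21: x0=(-0.9622, -0.6619, 0.1399) x1=(-2.3218, -0.7485, -0.1397) x2=(-0.9636, 0.0305, 0.9277)
step 22: x0=(-0.9446, -0.6396, 0.0885) x1=(-2.3260, -0.7924, -0.0713) x2=(-1.0045, 0.0105, 0.9492)
step 23: x0=(-0.9278, -0.6171, 0.0373) x1=(-2.3288, -0.8358, -0.0023) x2=(-1.0460, -0.0101, 0.9698)
step 24: x0=(-0.9121, -0.5945, -0.0134) x1=(-2.3303, -0.8787, 0.0673) x2=(-1.0882, -0.0313, 0.9897)
step 25: x0=(-0.8974, -0.5719, -0.0637) x1=(-2.3306, -0.9209, 0.1373) x2=(-1.1310, -0.0531, 1.0088)
step 26: x0=(-0.8838, -0.5492, -0.1132) x1=(-2.3295, -0.9626, 0.2078) x2=(-1.1744, -0.0755, 1.0272)

(-2.3295, -0.9626, 0.2078)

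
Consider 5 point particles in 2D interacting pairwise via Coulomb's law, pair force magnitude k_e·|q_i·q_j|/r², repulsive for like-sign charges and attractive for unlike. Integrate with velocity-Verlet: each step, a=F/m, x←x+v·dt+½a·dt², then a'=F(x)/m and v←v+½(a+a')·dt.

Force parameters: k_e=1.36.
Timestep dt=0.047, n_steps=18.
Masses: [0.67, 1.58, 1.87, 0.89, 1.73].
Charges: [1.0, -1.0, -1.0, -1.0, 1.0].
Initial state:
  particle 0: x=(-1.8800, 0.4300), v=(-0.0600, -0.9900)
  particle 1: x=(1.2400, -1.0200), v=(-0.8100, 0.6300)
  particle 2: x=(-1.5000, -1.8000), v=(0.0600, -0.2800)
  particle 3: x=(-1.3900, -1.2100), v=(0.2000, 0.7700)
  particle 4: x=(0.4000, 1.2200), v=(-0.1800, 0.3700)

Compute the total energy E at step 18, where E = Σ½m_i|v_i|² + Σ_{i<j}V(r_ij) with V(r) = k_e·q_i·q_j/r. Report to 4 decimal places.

step 0: x0=(-1.8800, 0.4300) x1=(1.2400, -1.0200) x2=(-1.5000, -1.8000) x3=(-1.3900, -1.2100) x4=(0.4000, 1.2200)
step 1: x0=(-1.8827, 0.3821) x1=(1.2020, -0.9902) x2=(-1.4977, -1.8152) x3=(-1.3800, -1.1685) x4=(0.3916, 1.2372)
step 2: x0=(-1.8851, 0.3313) x1=(1.1643, -0.9598) x2=(-1.4962, -1.8336) x3=(-1.3693, -1.1179) x4=(0.3835, 1.2539)
step 3: x0=(-1.8870, 0.2773) x1=(1.1269, -0.9290) x2=(-1.4954, -1.8547) x3=(-1.3583, -1.0593) x4=(0.3755, 1.2701)
step 4: x0=(-1.8882, 0.2199) x1=(1.0897, -0.8977) x2=(-1.4953, -1.8779) x3=(-1.3473, -0.9938) x4=(0.3677, 1.2859)
step 5: x0=(-1.8885, 0.1588) x1=(1.0527, -0.8659) x2=(-1.4957, -1.9026) x3=(-1.3367, -0.9222) x4=(0.3601, 1.3012)
step 6: x0=(-1.8873, 0.0935) x1=(1.0161, -0.8336) x2=(-1.4966, -1.9286) x3=(-1.3269, -0.8447) x4=(0.3526, 1.3160)
step 7: x0=(-1.8842, 0.0235) x1=(0.9797, -0.8008) x2=(-1.4978, -1.9555) x3=(-1.3185, -0.7618) x4=(0.3452, 1.3303)
step 8: x0=(-1.8782, -0.0520) x1=(0.9436, -0.7674) x2=(-1.4995, -1.9831) x3=(-1.3122, -0.6732) x4=(0.3379, 1.3442)
step 9: x0=(-1.8677, -0.1338) x1=(0.9077, -0.7335) x2=(-1.5015, -2.0112) x3=(-1.3091, -0.5788) x4=(0.3308, 1.3575)
step 10: x0=(-1.8501, -0.2227) x1=(0.8721, -0.6990) x2=(-1.5038, -2.0396) x3=(-1.3114, -0.4782) x4=(0.3237, 1.3702)
step 11: x0=(-1.8207, -0.3189) x1=(0.8368, -0.6640) x2=(-1.5064, -2.0683) x3=(-1.3224, -0.3717) x4=(0.3167, 1.3825)
step 12: x0=(-1.7732, -0.4187) x1=(0.8018, -0.6285) x2=(-1.5094, -2.0970) x3=(-1.3470, -0.2621) x4=(0.3096, 1.3942)
step 13: x0=(-1.7048, -0.5130) x1=(0.7669, -0.5925) x2=(-1.5125, -2.1256) x3=(-1.3871, -0.1566) x4=(0.3026, 1.4053)
step 14: x0=(-1.6228, -0.5948) x1=(0.7323, -0.5560) x2=(-1.5160, -2.1541) x3=(-1.4373, -0.0607) x4=(0.2955, 1.4159)
step 15: x0=(-1.5357, -0.6655) x1=(0.6977, -0.5190) x2=(-1.5195, -2.1823) x3=(-1.4910, 0.0265) x4=(0.2884, 1.4259)
step 16: x0=(-1.4474, -0.7292) x1=(0.6633, -0.4814) x2=(-1.5233, -2.2102) x3=(-1.5453, 0.1080) x4=(0.2812, 1.4353)
step 17: x0=(-1.3594, -0.7891) x1=(0.6289, -0.4434) x2=(-1.5271, -2.2377) x3=(-1.5991, 0.1860) x4=(0.2739, 1.4441)
step 18: x0=(-1.2719, -0.8470) x1=(0.5944, -0.4048) x2=(-1.5309, -2.2648) x3=(-1.6523, 0.2618) x4=(0.2665, 1.4524)
step 0 velocities: v0=(-0.0600, -0.9900) v1=(-0.8100, 0.6300) v2=(0.0600, -0.2800) v3=(0.2000, 0.7700) v4=(-0.1800, 0.3700)
step 0: KE=1.6662, PE=0.6315, E=2.2976
step 18 velocities: v0=(1.8551, -1.2245) v1=(-0.7337, 0.8246) v2=(-0.0810, -0.5710) v3=(-1.1223, 1.5999) v4=(-0.1587, 0.1706)
step 18: KE=4.6751, PE=-2.3745, E=2.3006

2.3006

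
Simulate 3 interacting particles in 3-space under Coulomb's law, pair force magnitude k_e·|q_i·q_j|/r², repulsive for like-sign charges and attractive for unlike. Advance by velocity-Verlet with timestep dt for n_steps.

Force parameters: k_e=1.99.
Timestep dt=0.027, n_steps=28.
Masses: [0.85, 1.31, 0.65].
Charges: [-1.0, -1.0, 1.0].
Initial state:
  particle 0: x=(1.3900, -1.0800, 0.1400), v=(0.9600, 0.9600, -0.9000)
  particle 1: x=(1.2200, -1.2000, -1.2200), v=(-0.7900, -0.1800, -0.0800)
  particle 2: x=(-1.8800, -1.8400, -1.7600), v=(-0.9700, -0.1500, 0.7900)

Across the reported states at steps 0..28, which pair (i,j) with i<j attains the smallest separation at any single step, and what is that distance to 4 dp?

step 0: x0=(1.3900, -1.0800, 0.1400) x1=(1.2200, -1.2000, -1.2200) x2=(-1.8800, -1.8400, -1.7600)
step 1: x0=(1.4159, -1.0541, 0.1161) x1=(1.1986, -1.2049, -1.2225) x2=(-1.9060, -1.8440, -1.7386)
step 2: x0=(1.4419, -1.0280, 0.0931) x1=(1.1770, -1.2099, -1.2255) x2=(-1.9317, -1.8480, -1.7171)
step 3: x0=(1.4680, -1.0019, 0.0709) x1=(1.1551, -1.2150, -1.2292) x2=(-1.9571, -1.8518, -1.6955)
step 4: x0=(1.4941, -0.9756, 0.0495) x1=(1.1330, -1.2202, -1.2334) x2=(-1.9821, -1.8556, -1.6738)
step 5: x0=(1.5205, -0.9493, 0.0290) x1=(1.1107, -1.2255, -1.2383) x2=(-2.0068, -1.8593, -1.6521)
step 6: x0=(1.5470, -0.9227, 0.0093) x1=(1.0881, -1.2310, -1.2437) x2=(-2.0311, -1.8630, -1.6302)
step 7: x0=(1.5737, -0.8960, -0.0096) x1=(1.0651, -1.2366, -1.2497) x2=(-2.0551, -1.8665, -1.6083)
step 8: x0=(1.6007, -0.8690, -0.0277) x1=(1.0419, -1.2424, -1.2561) x2=(-2.0788, -1.8700, -1.5862)
step 9: x0=(1.6279, -0.8419, -0.0451) x1=(1.0183, -1.2484, -1.2632) x2=(-2.1022, -1.8735, -1.5641)
step 10: x0=(1.6554, -0.8145, -0.0619) x1=(0.9944, -1.2545, -1.2706) x2=(-2.1252, -1.8768, -1.5420)
step 11: x0=(1.6832, -0.7869, -0.0779) x1=(0.9701, -1.2608, -1.2786) x2=(-2.1479, -1.8801, -1.5198)
step 12: x0=(1.7113, -0.7591, -0.0934) x1=(0.9455, -1.2673, -1.2869) x2=(-2.1703, -1.8833, -1.4975)
step 13: x0=(1.7397, -0.7311, -0.1083) x1=(0.9205, -1.2740, -1.2957) x2=(-2.1923, -1.8864, -1.4751)
step 14: x0=(1.7684, -0.7028, -0.1227) x1=(0.8952, -1.2809, -1.3048) x2=(-2.2141, -1.8895, -1.4527)
step 15: x0=(1.7973, -0.6743, -0.1366) x1=(0.8695, -1.2880, -1.3142) x2=(-2.2355, -1.8924, -1.4303)
step 16: x0=(1.8266, -0.6456, -0.1501) x1=(0.8434, -1.2952, -1.3240) x2=(-2.2565, -1.8953, -1.4078)
step 17: x0=(1.8561, -0.6167, -0.1631) x1=(0.8171, -1.3026, -1.3341) x2=(-2.2773, -1.8981, -1.3853)
step 18: x0=(1.8860, -0.5875, -0.1758) x1=(0.7903, -1.3102, -1.3444) x2=(-2.2977, -1.9009, -1.3628)
step 19: x0=(1.9161, -0.5582, -0.1881) x1=(0.7633, -1.3180, -1.3549) x2=(-2.3178, -1.9036, -1.3402)
step 20: x0=(1.9464, -0.5287, -0.2001) x1=(0.7359, -1.3259, -1.3657) x2=(-2.3376, -1.9062, -1.3176)
step 21: x0=(1.9770, -0.4989, -0.2118) x1=(0.7082, -1.3340, -1.3767) x2=(-2.3571, -1.9087, -1.2950)
step 22: x0=(2.0079, -0.4690, -0.2233) x1=(0.6802, -1.3423, -1.3878) x2=(-2.3762, -1.9112, -1.2723)
step 23: x0=(2.0389, -0.4389, -0.2345) x1=(0.6518, -1.3506, -1.3991) x2=(-2.3950, -1.9136, -1.2497)
step 24: x0=(2.0702, -0.4087, -0.2455) x1=(0.6232, -1.3592, -1.4106) x2=(-2.4136, -1.9159, -1.2270)
step 25: x0=(2.1017, -0.3783, -0.2563) x1=(0.5943, -1.3678, -1.4222) x2=(-2.4317, -1.9181, -1.2043)
step 26: x0=(2.1334, -0.3477, -0.2668) x1=(0.5651, -1.3766, -1.4339) x2=(-2.4496, -1.9203, -1.1817)
step 27: x0=(2.1652, -0.3171, -0.2773) x1=(0.5357, -1.3855, -1.4457) x2=(-2.4672, -1.9224, -1.1590)
step 28: x0=(2.1973, -0.2862, -0.2875) x1=(0.5059, -1.3946, -1.4577) x2=(-2.4844, -1.9244, -1.1363)

pair (0,1), distance 1.3540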